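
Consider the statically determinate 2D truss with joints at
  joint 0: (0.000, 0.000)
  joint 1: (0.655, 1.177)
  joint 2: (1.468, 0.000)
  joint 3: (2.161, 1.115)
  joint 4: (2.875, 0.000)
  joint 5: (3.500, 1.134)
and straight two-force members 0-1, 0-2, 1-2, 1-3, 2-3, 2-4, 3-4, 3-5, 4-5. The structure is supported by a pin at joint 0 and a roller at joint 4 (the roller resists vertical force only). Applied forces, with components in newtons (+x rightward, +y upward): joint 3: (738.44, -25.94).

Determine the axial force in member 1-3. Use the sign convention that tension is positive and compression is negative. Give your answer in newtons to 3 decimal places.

N=6 nodes, M=9 members, R=3 reactions → 2N=12, M+R=12
member 0 (0-1): L=1.3470, (cx,cy)=(0.4863,0.8738)
member 1 (0-2): L=1.4680, (cx,cy)=(1.0000,0.0000)
member 2 (1-2): L=1.4305, (cx,cy)=(0.5683,-0.8228)
member 3 (1-3): L=1.5073, (cx,cy)=(0.9992,-0.0411)
member 4 (2-3): L=1.3128, (cx,cy)=(0.5279,0.8493)
member 5 (2-4): L=1.4070, (cx,cy)=(1.0000,0.0000)
member 6 (3-4): L=1.3240, (cx,cy)=(0.5393,-0.8421)
member 7 (3-5): L=1.3391, (cx,cy)=(0.9999,0.0142)
member 8 (4-5): L=1.2948, (cx,cy)=(0.4827,0.8758)
solve A·x = −loads:
  F[0-1] = +320.3730 N (tension)
  F[0-2] = +582.6512 N (tension)
  F[1-2] = -358.2168 N (compression)
  F[1-3] = +359.6811 N (tension)
  F[2-3] = +347.0287 N (tension)
  F[2-4] = +195.8756 N (tension)
  F[3-4] = -363.2249 N (compression)
  F[3-5] = -0.0000 N (compression)
  F[4-5] = +0.0000 N (tension)
  Rx@0 = -738.4400 N
  Ry@0 = -279.9442 N
  Ry@4 = +305.8842 N

359.681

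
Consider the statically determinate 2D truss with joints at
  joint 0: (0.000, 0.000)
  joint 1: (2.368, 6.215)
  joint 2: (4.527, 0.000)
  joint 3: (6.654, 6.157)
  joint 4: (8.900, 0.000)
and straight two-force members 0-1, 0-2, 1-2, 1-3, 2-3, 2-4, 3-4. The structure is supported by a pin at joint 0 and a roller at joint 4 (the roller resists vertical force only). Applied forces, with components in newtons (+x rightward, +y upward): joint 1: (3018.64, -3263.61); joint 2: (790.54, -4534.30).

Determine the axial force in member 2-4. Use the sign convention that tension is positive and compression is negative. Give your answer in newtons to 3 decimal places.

1927.059

N=5 nodes, M=7 members, R=3 reactions → 2N=10, M+R=10
member 0 (0-1): L=6.6508, (cx,cy)=(0.3560,0.9345)
member 1 (0-2): L=4.5270, (cx,cy)=(1.0000,0.0000)
member 2 (1-2): L=6.5793, (cx,cy)=(0.3281,-0.9446)
member 3 (1-3): L=4.2864, (cx,cy)=(0.9999,-0.0135)
member 4 (2-3): L=6.5140, (cx,cy)=(0.3265,0.9452)
member 5 (2-4): L=4.3730, (cx,cy)=(1.0000,0.0000)
member 6 (3-4): L=6.5539, (cx,cy)=(0.3427,-0.9394)
solve A·x = −loads:
  F[0-1] = -2691.6151 N (compression)
  F[0-2] = +4767.5170 N (tension)
  F[1-2] = -738.7500 N (compression)
  F[1-3] = -3734.8987 N (compression)
  F[2-3] = +5535.5545 N (tension)
  F[2-4] = +1927.0585 N (tension)
  F[3-4] = -5623.1897 N (compression)
  Rx@0 = -3809.1800 N
  Ry@0 = +2515.2300 N
  Ry@4 = +5282.6800 N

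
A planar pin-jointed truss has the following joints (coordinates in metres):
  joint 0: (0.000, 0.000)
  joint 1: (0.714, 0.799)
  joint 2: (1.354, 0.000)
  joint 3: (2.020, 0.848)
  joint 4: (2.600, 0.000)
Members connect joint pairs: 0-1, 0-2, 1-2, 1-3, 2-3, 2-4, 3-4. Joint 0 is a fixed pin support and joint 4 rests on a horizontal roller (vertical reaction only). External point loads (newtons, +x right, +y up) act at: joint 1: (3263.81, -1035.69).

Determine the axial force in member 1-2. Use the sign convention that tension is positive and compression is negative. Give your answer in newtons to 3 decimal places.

N=5 nodes, M=7 members, R=3 reactions → 2N=10, M+R=10
member 0 (0-1): L=1.0715, (cx,cy)=(0.6663,0.7457)
member 1 (0-2): L=1.3540, (cx,cy)=(1.0000,0.0000)
member 2 (1-2): L=1.0237, (cx,cy)=(0.6252,-0.7805)
member 3 (1-3): L=1.3069, (cx,cy)=(0.9993,0.0375)
member 4 (2-3): L=1.0783, (cx,cy)=(0.6177,0.7864)
member 5 (2-4): L=1.2460, (cx,cy)=(1.0000,0.0000)
member 6 (3-4): L=1.0274, (cx,cy)=(0.5645,-0.8254)
solve A·x = −loads:
  F[0-1] = +337.5823 N (tension)
  F[0-2] = +3038.8684 N (tension)
  F[1-2] = -1743.1901 N (compression)
  F[1-3] = -1950.4472 N (compression)
  F[2-3] = +1729.9804 N (tension)
  F[2-4] = +880.5401 N (tension)
  F[3-4] = -1559.7359 N (compression)
  Rx@0 = -3263.8100 N
  Ry@0 = -251.7203 N
  Ry@4 = +1287.4103 N

-1743.190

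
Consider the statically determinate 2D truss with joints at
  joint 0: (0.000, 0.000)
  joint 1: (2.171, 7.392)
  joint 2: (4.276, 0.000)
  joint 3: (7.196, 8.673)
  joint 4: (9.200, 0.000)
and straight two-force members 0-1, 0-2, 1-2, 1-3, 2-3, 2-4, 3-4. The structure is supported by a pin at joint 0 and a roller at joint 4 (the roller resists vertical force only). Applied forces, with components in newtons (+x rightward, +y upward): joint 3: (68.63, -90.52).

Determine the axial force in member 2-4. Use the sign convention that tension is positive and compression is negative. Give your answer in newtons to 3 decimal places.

N=5 nodes, M=7 members, R=3 reactions → 2N=10, M+R=10
member 0 (0-1): L=7.7042, (cx,cy)=(0.2818,0.9595)
member 1 (0-2): L=4.2760, (cx,cy)=(1.0000,0.0000)
member 2 (1-2): L=7.6859, (cx,cy)=(0.2739,-0.9618)
member 3 (1-3): L=5.1857, (cx,cy)=(0.9690,0.2470)
member 4 (2-3): L=9.1514, (cx,cy)=(0.3191,0.9477)
member 5 (2-4): L=4.9240, (cx,cy)=(1.0000,0.0000)
member 6 (3-4): L=8.9015, (cx,cy)=(0.2251,-0.9743)
solve A·x = −loads:
  F[0-1] = +46.8809 N (tension)
  F[0-2] = +55.4192 N (tension)
  F[1-2] = -40.3393 N (compression)
  F[1-3] = +25.0347 N (tension)
  F[2-3] = +40.9367 N (tension)
  F[2-4] = +31.3091 N (tension)
  F[3-4] = -139.0712 N (compression)
  Rx@0 = -68.6300 N
  Ry@0 = -44.9811 N
  Ry@4 = +135.5011 N

31.309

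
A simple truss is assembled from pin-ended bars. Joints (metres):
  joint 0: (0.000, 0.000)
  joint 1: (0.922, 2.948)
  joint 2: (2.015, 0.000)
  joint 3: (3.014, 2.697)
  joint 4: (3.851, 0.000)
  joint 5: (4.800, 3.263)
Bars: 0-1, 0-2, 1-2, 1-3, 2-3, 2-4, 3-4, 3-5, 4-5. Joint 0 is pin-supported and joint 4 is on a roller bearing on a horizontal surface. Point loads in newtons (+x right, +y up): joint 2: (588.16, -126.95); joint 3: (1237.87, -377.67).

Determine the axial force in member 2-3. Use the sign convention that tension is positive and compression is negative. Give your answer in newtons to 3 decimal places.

N=6 nodes, M=9 members, R=3 reactions → 2N=12, M+R=12
member 0 (0-1): L=3.0888, (cx,cy)=(0.2985,0.9544)
member 1 (0-2): L=2.0150, (cx,cy)=(1.0000,0.0000)
member 2 (1-2): L=3.1441, (cx,cy)=(0.3476,-0.9376)
member 3 (1-3): L=2.1070, (cx,cy)=(0.9929,-0.1191)
member 4 (2-3): L=2.8761, (cx,cy)=(0.3473,0.9377)
member 5 (2-4): L=1.8360, (cx,cy)=(1.0000,0.0000)
member 6 (3-4): L=2.8239, (cx,cy)=(0.2964,-0.9551)
member 7 (3-5): L=1.8735, (cx,cy)=(0.9533,0.3021)
member 8 (4-5): L=3.3982, (cx,cy)=(0.2793,0.9602)
solve A·x = −loads:
  F[0-1] = +758.9155 N (tension)
  F[0-2] = +1599.4966 N (tension)
  F[1-2] = -838.7989 N (compression)
  F[1-3] = +521.8456 N (tension)
  F[2-3] = +974.0829 N (tension)
  F[2-4] = +381.3943 N (tension)
  F[3-4] = -1286.7588 N (compression)
  F[3-5] = +0.0000 N (tension)
  F[4-5] = -0.0000 N (compression)
  Rx@0 = -1826.0300 N
  Ry@0 = -724.3172 N
  Ry@4 = +1228.9372 N

974.083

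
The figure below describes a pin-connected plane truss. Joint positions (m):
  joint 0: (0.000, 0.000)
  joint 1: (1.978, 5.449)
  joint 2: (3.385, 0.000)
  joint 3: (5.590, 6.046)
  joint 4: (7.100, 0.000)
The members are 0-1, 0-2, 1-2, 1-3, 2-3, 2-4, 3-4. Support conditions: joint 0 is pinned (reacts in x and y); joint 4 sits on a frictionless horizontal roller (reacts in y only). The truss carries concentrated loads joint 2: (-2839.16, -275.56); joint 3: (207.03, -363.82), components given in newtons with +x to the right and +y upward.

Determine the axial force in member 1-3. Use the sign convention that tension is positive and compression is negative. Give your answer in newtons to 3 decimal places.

-27.333

N=5 nodes, M=7 members, R=3 reactions → 2N=10, M+R=10
member 0 (0-1): L=5.7969, (cx,cy)=(0.3412,0.9400)
member 1 (0-2): L=3.3850, (cx,cy)=(1.0000,0.0000)
member 2 (1-2): L=5.6277, (cx,cy)=(0.2500,-0.9682)
member 3 (1-3): L=3.6610, (cx,cy)=(0.9866,0.1631)
member 4 (2-3): L=6.4355, (cx,cy)=(0.3426,0.9395)
member 5 (2-4): L=3.7150, (cx,cy)=(1.0000,0.0000)
member 6 (3-4): L=6.2317, (cx,cy)=(0.2423,-0.9702)
solve A·x = −loads:
  F[0-1] = -48.1534 N (compression)
  F[0-2] = -2615.6993 N (compression)
  F[1-2] = +42.1446 N (tension)
  F[1-3] = -27.3333 N (compression)
  F[2-3] = +249.8788 N (tension)
  F[2-4] = +148.3817 N (tension)
  F[3-4] = -612.3656 N (compression)
  Rx@0 = +2632.1300 N
  Ry@0 = +45.2634 N
  Ry@4 = +594.1166 N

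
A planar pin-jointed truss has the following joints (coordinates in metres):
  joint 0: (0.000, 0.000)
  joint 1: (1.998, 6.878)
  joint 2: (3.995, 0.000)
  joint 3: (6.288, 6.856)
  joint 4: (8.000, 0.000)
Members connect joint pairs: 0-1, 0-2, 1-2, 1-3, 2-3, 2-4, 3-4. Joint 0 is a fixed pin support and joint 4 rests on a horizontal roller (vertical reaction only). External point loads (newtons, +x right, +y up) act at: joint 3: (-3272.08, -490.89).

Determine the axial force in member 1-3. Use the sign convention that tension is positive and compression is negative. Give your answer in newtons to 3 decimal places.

N=5 nodes, M=7 members, R=3 reactions → 2N=10, M+R=10
member 0 (0-1): L=7.1623, (cx,cy)=(0.2790,0.9603)
member 1 (0-2): L=3.9950, (cx,cy)=(1.0000,0.0000)
member 2 (1-2): L=7.1620, (cx,cy)=(0.2788,-0.9603)
member 3 (1-3): L=4.2901, (cx,cy)=(1.0000,-0.0051)
member 4 (2-3): L=7.2293, (cx,cy)=(0.3172,0.9484)
member 5 (2-4): L=4.0050, (cx,cy)=(1.0000,0.0000)
member 6 (3-4): L=7.0665, (cx,cy)=(0.2423,-0.9702)
solve A·x = −loads:
  F[0-1] = -3029.4851 N (compression)
  F[0-2] = -2426.9757 N (compression)
  F[1-2] = +3038.4040 N (tension)
  F[1-3] = -1692.3277 N (compression)
  F[2-3] = -3076.7716 N (compression)
  F[2-4] = -603.8778 N (compression)
  F[3-4] = +2492.5896 N (tension)
  Rx@0 = +3272.0800 N
  Ry@0 = +2909.2230 N
  Ry@4 = -2418.3330 N

-1692.328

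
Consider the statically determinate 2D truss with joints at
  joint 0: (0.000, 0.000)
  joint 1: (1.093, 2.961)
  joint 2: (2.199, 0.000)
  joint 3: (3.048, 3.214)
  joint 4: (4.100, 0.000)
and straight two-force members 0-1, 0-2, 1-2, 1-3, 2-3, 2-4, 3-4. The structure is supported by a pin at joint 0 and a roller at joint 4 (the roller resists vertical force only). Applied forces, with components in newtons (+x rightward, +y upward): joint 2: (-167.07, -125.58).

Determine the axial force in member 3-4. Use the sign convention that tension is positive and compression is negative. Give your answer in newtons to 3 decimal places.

-70.870

N=5 nodes, M=7 members, R=3 reactions → 2N=10, M+R=10
member 0 (0-1): L=3.1563, (cx,cy)=(0.3463,0.9381)
member 1 (0-2): L=2.1990, (cx,cy)=(1.0000,0.0000)
member 2 (1-2): L=3.1608, (cx,cy)=(0.3499,-0.9368)
member 3 (1-3): L=1.9713, (cx,cy)=(0.9917,0.1283)
member 4 (2-3): L=3.3242, (cx,cy)=(0.2554,0.9668)
member 5 (2-4): L=1.9010, (cx,cy)=(1.0000,0.0000)
member 6 (3-4): L=3.3818, (cx,cy)=(0.3111,-0.9504)
solve A·x = −loads:
  F[0-1] = -62.0665 N (compression)
  F[0-2] = -145.5768 N (compression)
  F[1-2] = +56.4573 N (tension)
  F[1-3] = -41.5921 N (compression)
  F[2-3] = +75.1852 N (tension)
  F[2-4] = +22.0461 N (tension)
  F[3-4] = -70.8700 N (compression)
  Rx@0 = +167.0700 N
  Ry@0 = +58.2262 N
  Ry@4 = +67.3538 N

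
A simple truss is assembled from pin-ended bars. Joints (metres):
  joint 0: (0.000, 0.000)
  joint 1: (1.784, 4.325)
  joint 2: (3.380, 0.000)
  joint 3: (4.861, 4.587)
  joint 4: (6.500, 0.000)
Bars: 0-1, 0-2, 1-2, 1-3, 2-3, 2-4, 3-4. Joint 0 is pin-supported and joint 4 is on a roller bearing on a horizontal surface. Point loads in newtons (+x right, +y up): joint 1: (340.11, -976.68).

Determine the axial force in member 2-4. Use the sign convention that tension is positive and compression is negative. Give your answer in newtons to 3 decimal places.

N=5 nodes, M=7 members, R=3 reactions → 2N=10, M+R=10
member 0 (0-1): L=4.6785, (cx,cy)=(0.3813,0.9244)
member 1 (0-2): L=3.3800, (cx,cy)=(1.0000,0.0000)
member 2 (1-2): L=4.6101, (cx,cy)=(0.3462,-0.9382)
member 3 (1-3): L=3.0881, (cx,cy)=(0.9964,0.0848)
member 4 (2-3): L=4.8202, (cx,cy)=(0.3073,0.9516)
member 5 (2-4): L=3.1200, (cx,cy)=(1.0000,0.0000)
member 6 (3-4): L=4.8710, (cx,cy)=(0.3365,-0.9417)
solve A·x = −loads:
  F[0-1] = -521.7356 N (compression)
  F[0-2] = +539.0579 N (tension)
  F[1-2] = -558.3326 N (compression)
  F[1-3] = -347.0155 N (compression)
  F[2-3] = +550.4314 N (tension)
  F[2-4] = +176.6436 N (tension)
  F[3-4] = -524.9760 N (compression)
  Rx@0 = -340.1100 N
  Ry@0 = +482.3149 N
  Ry@4 = +494.3651 N

176.644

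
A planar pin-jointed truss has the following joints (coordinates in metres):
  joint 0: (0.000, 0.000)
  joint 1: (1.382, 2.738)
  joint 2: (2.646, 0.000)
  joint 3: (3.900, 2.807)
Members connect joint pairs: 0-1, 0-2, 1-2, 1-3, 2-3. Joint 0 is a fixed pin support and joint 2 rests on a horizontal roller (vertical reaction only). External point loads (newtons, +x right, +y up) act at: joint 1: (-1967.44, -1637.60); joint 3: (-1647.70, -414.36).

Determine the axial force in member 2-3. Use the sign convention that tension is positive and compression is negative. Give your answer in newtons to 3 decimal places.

-409.388

N=4 nodes, M=5 members, R=3 reactions → 2N=8, M+R=8
member 0 (0-1): L=3.0670, (cx,cy)=(0.4506,0.8927)
member 1 (0-2): L=2.6460, (cx,cy)=(1.0000,0.0000)
member 2 (1-2): L=3.0157, (cx,cy)=(0.4191,-0.9079)
member 3 (1-3): L=2.5189, (cx,cy)=(0.9996,0.0274)
member 4 (2-3): L=3.0744, (cx,cy)=(0.4079,0.9130)
solve A·x = −loads:
  F[0-1] = -4894.8026 N (compression)
  F[0-2] = -1409.5356 N (compression)
  F[1-2] = +2964.5088 N (tension)
  F[1-3] = -1481.2713 N (compression)
  F[2-3] = -409.3881 N (compression)
  Rx@0 = +3615.1400 N
  Ry@0 = +4369.7141 N
  Ry@2 = -2317.7541 N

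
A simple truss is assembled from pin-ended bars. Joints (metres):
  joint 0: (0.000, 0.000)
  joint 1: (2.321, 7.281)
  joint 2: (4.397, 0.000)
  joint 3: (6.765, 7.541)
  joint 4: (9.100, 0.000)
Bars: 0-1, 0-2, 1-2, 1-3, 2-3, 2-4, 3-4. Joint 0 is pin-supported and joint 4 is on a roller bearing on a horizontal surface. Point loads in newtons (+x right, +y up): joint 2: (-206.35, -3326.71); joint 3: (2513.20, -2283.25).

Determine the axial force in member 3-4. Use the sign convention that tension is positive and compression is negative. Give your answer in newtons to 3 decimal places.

N=5 nodes, M=7 members, R=3 reactions → 2N=10, M+R=10
member 0 (0-1): L=7.6420, (cx,cy)=(0.3037,0.9528)
member 1 (0-2): L=4.3970, (cx,cy)=(1.0000,0.0000)
member 2 (1-2): L=7.5712, (cx,cy)=(0.2742,-0.9617)
member 3 (1-3): L=4.4516, (cx,cy)=(0.9983,0.0584)
member 4 (2-3): L=7.9041, (cx,cy)=(0.2996,0.9541)
member 5 (2-4): L=4.7030, (cx,cy)=(1.0000,0.0000)
member 6 (3-4): L=7.8942, (cx,cy)=(0.2958,-0.9553)
solve A·x = −loads:
  F[0-1] = -233.5447 N (compression)
  F[0-2] = +2377.7814 N (tension)
  F[1-2] = +223.3397 N (tension)
  F[1-3] = -132.3967 N (compression)
  F[2-3] = +3261.7519 N (tension)
  F[2-4] = +1668.1726 N (tension)
  F[3-4] = -5639.8040 N (compression)
  Rx@0 = -2306.8500 N
  Ry@0 = +222.5126 N
  Ry@4 = +5387.4474 N

-5639.804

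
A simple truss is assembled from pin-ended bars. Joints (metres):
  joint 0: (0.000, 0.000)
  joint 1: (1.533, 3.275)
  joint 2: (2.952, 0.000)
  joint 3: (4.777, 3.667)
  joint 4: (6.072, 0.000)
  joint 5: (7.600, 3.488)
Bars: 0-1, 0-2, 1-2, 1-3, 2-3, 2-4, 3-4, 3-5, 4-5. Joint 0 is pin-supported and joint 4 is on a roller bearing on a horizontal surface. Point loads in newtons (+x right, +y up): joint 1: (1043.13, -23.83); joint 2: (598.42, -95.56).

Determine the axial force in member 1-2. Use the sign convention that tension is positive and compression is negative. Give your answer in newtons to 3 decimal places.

N=6 nodes, M=9 members, R=3 reactions → 2N=12, M+R=12
member 0 (0-1): L=3.6160, (cx,cy)=(0.4239,0.9057)
member 1 (0-2): L=2.9520, (cx,cy)=(1.0000,0.0000)
member 2 (1-2): L=3.5692, (cx,cy)=(0.3976,-0.9176)
member 3 (1-3): L=3.2676, (cx,cy)=(0.9928,0.1200)
member 4 (2-3): L=4.0960, (cx,cy)=(0.4456,0.8953)
member 5 (2-4): L=3.1200, (cx,cy)=(1.0000,0.0000)
member 6 (3-4): L=3.8889, (cx,cy)=(0.3330,-0.9429)
member 7 (3-5): L=2.8287, (cx,cy)=(0.9980,-0.0633)
member 8 (4-5): L=3.8080, (cx,cy)=(0.4013,0.9160)
solve A·x = −loads:
  F[0-1] = +547.3276 N (tension)
  F[0-2] = +1409.5132 N (tension)
  F[1-2] = -639.5404 N (compression)
  F[1-3] = -560.8830 N (compression)
  F[2-3] = +762.2233 N (tension)
  F[2-4] = +217.2217 N (tension)
  F[3-4] = -652.3273 N (compression)
  F[3-5] = -0.0000 N (tension)
  F[4-5] = +0.0000 N (tension)
  Rx@0 = -1641.5500 N
  Ry@0 = -495.7080 N
  Ry@4 = +615.0980 N

-639.540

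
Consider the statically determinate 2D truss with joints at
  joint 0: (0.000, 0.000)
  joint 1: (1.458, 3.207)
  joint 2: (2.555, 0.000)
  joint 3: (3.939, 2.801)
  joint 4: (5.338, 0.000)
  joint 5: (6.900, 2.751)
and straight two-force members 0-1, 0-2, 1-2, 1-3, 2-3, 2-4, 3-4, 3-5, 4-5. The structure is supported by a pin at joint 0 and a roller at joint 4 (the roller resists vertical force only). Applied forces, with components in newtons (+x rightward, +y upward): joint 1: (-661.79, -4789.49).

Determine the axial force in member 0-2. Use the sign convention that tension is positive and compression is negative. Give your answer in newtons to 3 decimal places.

N=6 nodes, M=9 members, R=3 reactions → 2N=12, M+R=12
member 0 (0-1): L=3.5229, (cx,cy)=(0.4139,0.9103)
member 1 (0-2): L=2.5550, (cx,cy)=(1.0000,0.0000)
member 2 (1-2): L=3.3894, (cx,cy)=(0.3237,-0.9462)
member 3 (1-3): L=2.5140, (cx,cy)=(0.9869,-0.1615)
member 4 (2-3): L=3.1243, (cx,cy)=(0.4430,0.8965)
member 5 (2-4): L=2.7830, (cx,cy)=(1.0000,0.0000)
member 6 (3-4): L=3.1309, (cx,cy)=(0.4468,-0.8946)
member 7 (3-5): L=2.9614, (cx,cy)=(0.9999,-0.0169)
member 8 (4-5): L=3.1635, (cx,cy)=(0.4938,0.8696)
solve A·x = −loads:
  F[0-1] = -4260.9508 N (compression)
  F[0-2] = +1101.6774 N (tension)
  F[1-2] = -817.6164 N (compression)
  F[1-3] = -848.1872 N (compression)
  F[2-3] = +862.8927 N (tension)
  F[2-4] = +454.8061 N (tension)
  F[3-4] = -1017.8497 N (compression)
  F[3-5] = -0.0000 N (tension)
  F[4-5] = -0.0000 N (tension)
  Rx@0 = +661.7900 N
  Ry@0 = +3878.9025 N
  Ry@4 = +910.5875 N

1101.677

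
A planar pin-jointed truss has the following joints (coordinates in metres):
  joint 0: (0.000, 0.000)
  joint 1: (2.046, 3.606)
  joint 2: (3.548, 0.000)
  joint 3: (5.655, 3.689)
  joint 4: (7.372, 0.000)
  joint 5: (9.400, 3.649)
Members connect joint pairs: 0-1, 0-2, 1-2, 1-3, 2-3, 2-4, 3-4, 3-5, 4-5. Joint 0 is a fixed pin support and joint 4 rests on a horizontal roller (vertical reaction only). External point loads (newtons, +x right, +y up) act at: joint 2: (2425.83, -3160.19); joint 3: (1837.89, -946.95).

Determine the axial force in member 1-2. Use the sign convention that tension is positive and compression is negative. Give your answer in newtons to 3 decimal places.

N=6 nodes, M=9 members, R=3 reactions → 2N=12, M+R=12
member 0 (0-1): L=4.1460, (cx,cy)=(0.4935,0.8698)
member 1 (0-2): L=3.5480, (cx,cy)=(1.0000,0.0000)
member 2 (1-2): L=3.9063, (cx,cy)=(0.3845,-0.9231)
member 3 (1-3): L=3.6100, (cx,cy)=(0.9997,0.0230)
member 4 (2-3): L=4.2483, (cx,cy)=(0.4960,0.8683)
member 5 (2-4): L=3.8240, (cx,cy)=(1.0000,0.0000)
member 6 (3-4): L=4.0690, (cx,cy)=(0.4220,-0.9066)
member 7 (3-5): L=3.7452, (cx,cy)=(0.9999,-0.0107)
member 8 (4-5): L=4.1747, (cx,cy)=(0.4858,0.8741)
solve A·x = −loads:
  F[0-1] = -1080.8950 N (compression)
  F[0-2] = +4797.1278 N (tension)
  F[1-2] = +995.5783 N (tension)
  F[1-3] = -916.4562 N (compression)
  F[2-3] = +2580.9450 N (tension)
  F[2-4] = +1474.0546 N (tension)
  F[3-4] = -3493.2657 N (compression)
  F[3-5] = +0.0000 N (tension)
  F[4-5] = -0.0000 N (compression)
  Rx@0 = -4263.7200 N
  Ry@0 = +940.1117 N
  Ry@4 = +3167.0283 N

995.578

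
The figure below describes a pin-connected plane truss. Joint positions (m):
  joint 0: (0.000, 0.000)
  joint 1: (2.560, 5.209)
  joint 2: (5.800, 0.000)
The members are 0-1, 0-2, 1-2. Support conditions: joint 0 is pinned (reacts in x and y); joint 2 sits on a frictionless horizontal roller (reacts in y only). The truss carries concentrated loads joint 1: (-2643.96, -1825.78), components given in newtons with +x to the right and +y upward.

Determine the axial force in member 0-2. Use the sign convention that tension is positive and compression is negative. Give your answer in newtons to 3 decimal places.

-975.725

N=3 nodes, M=3 members, R=3 reactions → 2N=6, M+R=6
member 0 (0-1): L=5.8041, (cx,cy)=(0.4411,0.8975)
member 1 (0-2): L=5.8000, (cx,cy)=(1.0000,0.0000)
member 2 (1-2): L=6.1344, (cx,cy)=(0.5282,-0.8491)
solve A·x = −loads:
  F[0-1] = -3782.2510 N (compression)
  F[0-2] = -975.7246 N (compression)
  F[1-2] = +1847.3821 N (tension)
  Rx@0 = +2643.9600 N
  Ry@0 = +3394.4681 N
  Ry@2 = -1568.6881 N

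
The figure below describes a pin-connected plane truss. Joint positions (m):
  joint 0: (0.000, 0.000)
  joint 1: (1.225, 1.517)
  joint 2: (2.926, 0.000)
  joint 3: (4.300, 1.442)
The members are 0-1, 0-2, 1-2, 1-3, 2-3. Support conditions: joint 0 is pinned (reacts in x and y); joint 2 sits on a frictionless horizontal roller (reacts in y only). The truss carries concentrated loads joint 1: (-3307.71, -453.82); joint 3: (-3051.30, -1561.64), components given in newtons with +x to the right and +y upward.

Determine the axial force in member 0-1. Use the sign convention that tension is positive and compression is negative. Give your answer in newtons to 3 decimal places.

-3533.578

N=4 nodes, M=5 members, R=3 reactions → 2N=8, M+R=8
member 0 (0-1): L=1.9498, (cx,cy)=(0.6283,0.7780)
member 1 (0-2): L=2.9260, (cx,cy)=(1.0000,0.0000)
member 2 (1-2): L=2.2792, (cx,cy)=(0.7463,-0.6656)
member 3 (1-3): L=3.0759, (cx,cy)=(0.9997,-0.0244)
member 4 (2-3): L=1.9918, (cx,cy)=(0.6898,0.7240)
solve A·x = −loads:
  F[0-1] = -3533.5778 N (compression)
  F[0-2] = -4139.0272 N (compression)
  F[1-2] = +3504.5644 N (tension)
  F[1-3] = -1528.2501 N (compression)
  F[2-3] = -2208.5192 N (compression)
  Rx@0 = +6359.0100 N
  Ry@0 = +2749.1542 N
  Ry@2 = -733.6942 N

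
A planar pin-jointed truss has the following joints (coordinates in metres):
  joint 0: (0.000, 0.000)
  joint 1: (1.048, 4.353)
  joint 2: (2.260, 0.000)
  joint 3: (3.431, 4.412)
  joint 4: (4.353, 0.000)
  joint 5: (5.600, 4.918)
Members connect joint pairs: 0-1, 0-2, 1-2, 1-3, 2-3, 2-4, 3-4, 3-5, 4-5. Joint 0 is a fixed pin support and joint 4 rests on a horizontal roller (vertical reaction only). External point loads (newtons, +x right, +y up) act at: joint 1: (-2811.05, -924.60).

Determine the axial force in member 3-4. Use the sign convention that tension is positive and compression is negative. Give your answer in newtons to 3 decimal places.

N=6 nodes, M=9 members, R=3 reactions → 2N=12, M+R=12
member 0 (0-1): L=4.4774, (cx,cy)=(0.2341,0.9722)
member 1 (0-2): L=2.2600, (cx,cy)=(1.0000,0.0000)
member 2 (1-2): L=4.5186, (cx,cy)=(0.2682,-0.9634)
member 3 (1-3): L=2.3837, (cx,cy)=(0.9997,0.0248)
member 4 (2-3): L=4.5648, (cx,cy)=(0.2565,0.9665)
member 5 (2-4): L=2.0930, (cx,cy)=(1.0000,0.0000)
member 6 (3-4): L=4.5073, (cx,cy)=(0.2046,-0.9789)
member 7 (3-5): L=2.2272, (cx,cy)=(0.9739,0.2272)
member 8 (4-5): L=5.0736, (cx,cy)=(0.2458,0.9693)
solve A·x = −loads:
  F[0-1] = -3613.4274 N (compression)
  F[0-2] = -1965.2711 N (compression)
  F[1-2] = +2718.6754 N (tension)
  F[1-3] = +1236.4306 N (tension)
  F[2-3] = -2709.7306 N (compression)
  F[2-4] = -540.9225 N (compression)
  F[3-4] = +2644.3651 N (tension)
  F[3-5] = +0.0000 N (tension)
  F[4-5] = +0.0000 N (tension)
  Rx@0 = +2811.0500 N
  Ry@0 = +3513.0493 N
  Ry@4 = -2588.4493 N

2644.365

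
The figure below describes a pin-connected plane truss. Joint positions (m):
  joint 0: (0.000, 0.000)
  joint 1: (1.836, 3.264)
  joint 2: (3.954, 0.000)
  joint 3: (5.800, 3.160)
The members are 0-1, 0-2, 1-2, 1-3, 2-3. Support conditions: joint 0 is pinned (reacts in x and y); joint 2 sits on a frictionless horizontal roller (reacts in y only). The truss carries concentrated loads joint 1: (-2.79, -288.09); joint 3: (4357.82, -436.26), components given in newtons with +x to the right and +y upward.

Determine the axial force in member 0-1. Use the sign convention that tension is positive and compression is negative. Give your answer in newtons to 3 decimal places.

4049.889

N=4 nodes, M=5 members, R=3 reactions → 2N=8, M+R=8
member 0 (0-1): L=3.7449, (cx,cy)=(0.4903,0.8716)
member 1 (0-2): L=3.9540, (cx,cy)=(1.0000,0.0000)
member 2 (1-2): L=3.8910, (cx,cy)=(0.5443,-0.8389)
member 3 (1-3): L=3.9654, (cx,cy)=(0.9997,-0.0262)
member 4 (2-3): L=3.6597, (cx,cy)=(0.5044,0.8635)
solve A·x = −loads:
  F[0-1] = +4049.8888 N (tension)
  F[0-2] = +2369.5265 N (tension)
  F[1-2] = -4693.3184 N (compression)
  F[1-3] = +4544.6073 N (tension)
  F[2-3] = -367.2058 N (compression)
  Rx@0 = -4355.0300 N
  Ry@0 = -3529.7840 N
  Ry@2 = +4254.1340 N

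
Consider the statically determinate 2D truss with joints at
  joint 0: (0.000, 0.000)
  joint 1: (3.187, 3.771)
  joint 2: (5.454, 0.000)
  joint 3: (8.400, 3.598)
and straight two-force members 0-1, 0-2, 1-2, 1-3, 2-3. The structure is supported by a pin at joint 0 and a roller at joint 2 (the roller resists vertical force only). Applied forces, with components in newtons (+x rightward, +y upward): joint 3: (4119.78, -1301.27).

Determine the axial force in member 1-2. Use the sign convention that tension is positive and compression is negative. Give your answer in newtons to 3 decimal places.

-4186.714

N=4 nodes, M=5 members, R=3 reactions → 2N=8, M+R=8
member 0 (0-1): L=4.9373, (cx,cy)=(0.6455,0.7638)
member 1 (0-2): L=5.4540, (cx,cy)=(1.0000,0.0000)
member 2 (1-2): L=4.4000, (cx,cy)=(0.5152,-0.8571)
member 3 (1-3): L=5.2159, (cx,cy)=(0.9994,-0.0332)
member 4 (2-3): L=4.6502, (cx,cy)=(0.6335,0.7737)
solve A·x = −loads:
  F[0-1] = +4478.7056 N (tension)
  F[0-2] = +1228.8285 N (tension)
  F[1-2] = -4186.7137 N (compression)
  F[1-3] = +5050.8546 N (tension)
  F[2-3] = -1465.3008 N (compression)
  Rx@0 = -4119.7800 N
  Ry@0 = -3420.7022 N
  Ry@2 = +4721.9722 N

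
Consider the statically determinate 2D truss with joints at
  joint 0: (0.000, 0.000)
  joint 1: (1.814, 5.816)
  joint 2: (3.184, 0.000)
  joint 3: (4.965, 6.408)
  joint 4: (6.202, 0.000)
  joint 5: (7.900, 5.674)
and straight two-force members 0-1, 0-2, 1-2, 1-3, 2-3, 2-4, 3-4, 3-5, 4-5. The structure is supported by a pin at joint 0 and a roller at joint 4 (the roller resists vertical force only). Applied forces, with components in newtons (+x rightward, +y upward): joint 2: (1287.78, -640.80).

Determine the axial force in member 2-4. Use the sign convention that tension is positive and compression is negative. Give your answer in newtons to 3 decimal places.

N=6 nodes, M=9 members, R=3 reactions → 2N=12, M+R=12
member 0 (0-1): L=6.0923, (cx,cy)=(0.2978,0.9546)
member 1 (0-2): L=3.1840, (cx,cy)=(1.0000,0.0000)
member 2 (1-2): L=5.9752, (cx,cy)=(0.2293,-0.9734)
member 3 (1-3): L=3.2061, (cx,cy)=(0.9828,0.1846)
member 4 (2-3): L=6.6509, (cx,cy)=(0.2678,0.9635)
member 5 (2-4): L=3.0180, (cx,cy)=(1.0000,0.0000)
member 6 (3-4): L=6.5263, (cx,cy)=(0.1895,-0.9819)
member 7 (3-5): L=3.0254, (cx,cy)=(0.9701,-0.2426)
member 8 (4-5): L=5.9226, (cx,cy)=(0.2867,0.9580)
solve A·x = −loads:
  F[0-1] = -326.6396 N (compression)
  F[0-2] = +1385.0374 N (tension)
  F[1-2] = +288.8049 N (tension)
  F[1-3] = -166.3353 N (compression)
  F[2-3] = +373.3230 N (tension)
  F[2-4] = +63.5054 N (tension)
  F[3-4] = -335.0492 N (compression)
  F[3-5] = +0.0000 N (tension)
  F[4-5] = -0.0000 N (compression)
  Rx@0 = -1287.7800 N
  Ry@0 = +311.8243 N
  Ry@4 = +328.9757 N

63.505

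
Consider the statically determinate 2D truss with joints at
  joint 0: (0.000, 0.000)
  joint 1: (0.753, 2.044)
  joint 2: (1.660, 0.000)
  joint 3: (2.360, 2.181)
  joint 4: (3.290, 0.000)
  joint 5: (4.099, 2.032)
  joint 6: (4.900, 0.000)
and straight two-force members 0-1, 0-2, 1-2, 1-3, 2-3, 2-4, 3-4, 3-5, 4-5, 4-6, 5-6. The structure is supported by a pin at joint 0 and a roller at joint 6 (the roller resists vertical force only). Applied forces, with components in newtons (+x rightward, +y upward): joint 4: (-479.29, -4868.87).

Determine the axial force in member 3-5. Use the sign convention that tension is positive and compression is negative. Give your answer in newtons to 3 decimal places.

-2513.916

N=7 nodes, M=11 members, R=3 reactions → 2N=14, M+R=14
member 0 (0-1): L=2.1783, (cx,cy)=(0.3457,0.9384)
member 1 (0-2): L=1.6600, (cx,cy)=(1.0000,0.0000)
member 2 (1-2): L=2.2362, (cx,cy)=(0.4056,-0.9141)
member 3 (1-3): L=1.6128, (cx,cy)=(0.9964,0.0849)
member 4 (2-3): L=2.2906, (cx,cy)=(0.3056,0.9522)
member 5 (2-4): L=1.6300, (cx,cy)=(1.0000,0.0000)
member 6 (3-4): L=2.3710, (cx,cy)=(0.3922,-0.9199)
member 7 (3-5): L=1.7454, (cx,cy)=(0.9963,-0.0854)
member 8 (4-5): L=2.1871, (cx,cy)=(0.3699,0.9291)
member 9 (4-6): L=1.6100, (cx,cy)=(1.0000,0.0000)
member 10 (5-6): L=2.1842, (cx,cy)=(0.3667,-0.9303)
solve A·x = −loads:
  F[0-1] = -1704.8755 N (compression)
  F[0-2] = +110.0583 N (tension)
  F[1-2] = +1633.4394 N (tension)
  F[1-3] = -1256.4107 N (compression)
  F[2-3] = -1568.0630 N (compression)
  F[2-4] = +1251.7787 N (tension)
  F[3-4] = +1972.4463 N (tension)
  F[3-5] = -2513.9160 N (compression)
  F[4-5] = +3287.6680 N (tension)
  F[4-6] = +1288.6554 N (tension)
  F[5-6] = -3513.9205 N (compression)
  Rx@0 = +479.2900 N
  Ry@0 = +1599.7716 N
  Ry@6 = +3269.0984 N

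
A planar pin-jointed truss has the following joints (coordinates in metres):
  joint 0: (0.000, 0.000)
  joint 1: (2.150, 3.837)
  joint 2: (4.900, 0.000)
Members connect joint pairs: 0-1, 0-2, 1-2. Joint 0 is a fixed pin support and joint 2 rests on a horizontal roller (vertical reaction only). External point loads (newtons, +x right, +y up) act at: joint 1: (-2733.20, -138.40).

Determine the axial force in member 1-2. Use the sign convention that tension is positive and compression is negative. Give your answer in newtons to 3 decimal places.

N=3 nodes, M=3 members, R=3 reactions → 2N=6, M+R=6
member 0 (0-1): L=4.3983, (cx,cy)=(0.4888,0.8724)
member 1 (0-2): L=4.9000, (cx,cy)=(1.0000,0.0000)
member 2 (1-2): L=4.7207, (cx,cy)=(0.5825,-0.8128)
solve A·x = −loads:
  F[0-1] = -2542.3915 N (compression)
  F[0-2] = -1490.4157 N (compression)
  F[1-2] = +2558.4782 N (tension)
  Rx@0 = +2733.2000 N
  Ry@0 = +2217.9364 N
  Ry@2 = -2079.5364 N

2558.478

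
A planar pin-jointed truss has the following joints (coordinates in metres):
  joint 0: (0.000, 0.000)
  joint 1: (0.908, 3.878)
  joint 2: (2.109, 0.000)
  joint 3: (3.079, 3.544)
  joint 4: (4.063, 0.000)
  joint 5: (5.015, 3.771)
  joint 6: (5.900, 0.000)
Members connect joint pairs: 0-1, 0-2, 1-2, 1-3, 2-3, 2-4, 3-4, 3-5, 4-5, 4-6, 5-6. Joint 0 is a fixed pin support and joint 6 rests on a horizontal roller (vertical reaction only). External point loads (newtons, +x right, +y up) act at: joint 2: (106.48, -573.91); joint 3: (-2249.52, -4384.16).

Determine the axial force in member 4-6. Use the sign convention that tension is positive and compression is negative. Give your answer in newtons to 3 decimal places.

267.976

N=7 nodes, M=11 members, R=3 reactions → 2N=14, M+R=14
member 0 (0-1): L=3.9829, (cx,cy)=(0.2280,0.9737)
member 1 (0-2): L=2.1090, (cx,cy)=(1.0000,0.0000)
member 2 (1-2): L=4.0597, (cx,cy)=(0.2958,-0.9552)
member 3 (1-3): L=2.1965, (cx,cy)=(0.9884,-0.1521)
member 4 (2-3): L=3.6743, (cx,cy)=(0.2640,0.9645)
member 5 (2-4): L=1.9540, (cx,cy)=(1.0000,0.0000)
member 6 (3-4): L=3.6781, (cx,cy)=(0.2675,-0.9635)
member 7 (3-5): L=1.9493, (cx,cy)=(0.9932,0.1165)
member 8 (4-5): L=3.8893, (cx,cy)=(0.2448,0.9696)
member 9 (4-6): L=1.8370, (cx,cy)=(1.0000,0.0000)
member 10 (5-6): L=3.8735, (cx,cy)=(0.2285,-0.9735)
solve A·x = −loads:
  F[0-1] = -3919.4326 N (compression)
  F[0-2] = -1249.5049 N (compression)
  F[1-2] = +4346.0182 N (tension)
  F[1-3] = -2204.8721 N (compression)
  F[2-3] = -3709.1616 N (compression)
  F[2-4] = +908.9036 N (tension)
  F[3-4] = -1254.7965 N (compression)
  F[3-5] = -577.1326 N (compression)
  F[4-5] = +1246.9911 N (tension)
  F[4-6] = +267.9756 N (tension)
  F[5-6] = -1172.8720 N (compression)
  Rx@0 = +2143.0400 N
  Ry@0 = +3816.2215 N
  Ry@6 = +1141.8485 N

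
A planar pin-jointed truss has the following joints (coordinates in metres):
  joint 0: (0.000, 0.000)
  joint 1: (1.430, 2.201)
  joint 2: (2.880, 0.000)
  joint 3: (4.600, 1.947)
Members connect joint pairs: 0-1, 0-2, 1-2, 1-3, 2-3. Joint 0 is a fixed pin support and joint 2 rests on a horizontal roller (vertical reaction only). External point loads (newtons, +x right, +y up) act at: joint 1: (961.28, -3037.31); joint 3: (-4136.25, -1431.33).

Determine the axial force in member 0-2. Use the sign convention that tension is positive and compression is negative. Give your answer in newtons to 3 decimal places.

-1397.370

N=4 nodes, M=5 members, R=3 reactions → 2N=8, M+R=8
member 0 (0-1): L=2.6247, (cx,cy)=(0.5448,0.8386)
member 1 (0-2): L=2.8800, (cx,cy)=(1.0000,0.0000)
member 2 (1-2): L=2.6357, (cx,cy)=(0.5501,-0.8351)
member 3 (1-3): L=3.1802, (cx,cy)=(0.9968,-0.0799)
member 4 (2-3): L=2.5979, (cx,cy)=(0.6621,0.7494)
solve A·x = −loads:
  F[0-1] = -3262.7626 N (compression)
  F[0-2] = -1397.3705 N (compression)
  F[1-2] = -103.4680 N (compression)
  F[1-3] = -2690.5533 N (compression)
  F[2-3] = -2196.5935 N (compression)
  Rx@0 = +3174.9700 N
  Ry@0 = +2736.0116 N
  Ry@2 = +1732.6284 N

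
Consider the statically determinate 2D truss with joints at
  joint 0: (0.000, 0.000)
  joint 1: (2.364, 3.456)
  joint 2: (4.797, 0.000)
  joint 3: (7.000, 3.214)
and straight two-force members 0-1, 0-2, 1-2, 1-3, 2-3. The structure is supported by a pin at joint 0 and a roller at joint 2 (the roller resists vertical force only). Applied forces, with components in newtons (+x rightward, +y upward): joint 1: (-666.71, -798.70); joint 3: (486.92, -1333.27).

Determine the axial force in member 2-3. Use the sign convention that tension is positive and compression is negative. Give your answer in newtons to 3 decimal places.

-1530.821

N=4 nodes, M=5 members, R=3 reactions → 2N=8, M+R=8
member 0 (0-1): L=4.1872, (cx,cy)=(0.5646,0.8254)
member 1 (0-2): L=4.7970, (cx,cy)=(1.0000,0.0000)
member 2 (1-2): L=4.2265, (cx,cy)=(0.5757,-0.8177)
member 3 (1-3): L=4.6423, (cx,cy)=(0.9986,-0.0521)
member 4 (2-3): L=3.8965, (cx,cy)=(0.5654,0.8248)
solve A·x = −loads:
  F[0-1] = +64.3461 N (tension)
  F[0-2] = -216.1186 N (compression)
  F[1-2] = -1128.0558 N (compression)
  F[1-3] = +1354.2471 N (tension)
  F[2-3] = -1530.8206 N (compression)
  Rx@0 = +179.7900 N
  Ry@0 = -53.1098 N
  Ry@2 = +2185.0798 N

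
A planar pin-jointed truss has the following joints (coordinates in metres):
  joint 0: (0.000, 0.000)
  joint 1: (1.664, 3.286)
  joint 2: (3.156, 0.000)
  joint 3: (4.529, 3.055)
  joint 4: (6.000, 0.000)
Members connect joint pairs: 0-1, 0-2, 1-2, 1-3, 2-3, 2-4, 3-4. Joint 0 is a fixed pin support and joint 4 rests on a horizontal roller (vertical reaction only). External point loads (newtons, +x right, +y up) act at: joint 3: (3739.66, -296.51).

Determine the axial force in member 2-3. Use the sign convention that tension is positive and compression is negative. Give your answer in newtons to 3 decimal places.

N=5 nodes, M=7 members, R=3 reactions → 2N=10, M+R=10
member 0 (0-1): L=3.6833, (cx,cy)=(0.4518,0.8921)
member 1 (0-2): L=3.1560, (cx,cy)=(1.0000,0.0000)
member 2 (1-2): L=3.6089, (cx,cy)=(0.4134,-0.9105)
member 3 (1-3): L=2.8743, (cx,cy)=(0.9968,-0.0804)
member 4 (2-3): L=3.3494, (cx,cy)=(0.4099,0.9121)
member 5 (2-4): L=2.8440, (cx,cy)=(1.0000,0.0000)
member 6 (3-4): L=3.3907, (cx,cy)=(0.4338,-0.9010)
solve A·x = −loads:
  F[0-1] = +2052.8461 N (tension)
  F[0-2] = +2812.2480 N (tension)
  F[1-2] = -2173.0327 N (compression)
  F[1-3] = +1831.7278 N (tension)
  F[2-3] = +2169.2692 N (tension)
  F[2-4] = +1024.6085 N (tension)
  F[3-4] = -2361.7559 N (compression)
  Rx@0 = -3739.6600 N
  Ry@0 = -1831.4158 N
  Ry@4 = +2127.9258 N

2169.269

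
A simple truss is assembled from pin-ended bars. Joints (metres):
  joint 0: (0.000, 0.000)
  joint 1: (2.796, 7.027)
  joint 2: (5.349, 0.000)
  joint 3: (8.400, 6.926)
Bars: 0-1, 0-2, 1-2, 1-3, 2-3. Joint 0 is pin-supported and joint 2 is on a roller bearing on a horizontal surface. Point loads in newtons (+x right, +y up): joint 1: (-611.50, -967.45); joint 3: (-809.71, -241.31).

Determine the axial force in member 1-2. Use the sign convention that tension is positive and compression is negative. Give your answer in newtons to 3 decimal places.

1299.083

N=4 nodes, M=5 members, R=3 reactions → 2N=8, M+R=8
member 0 (0-1): L=7.5628, (cx,cy)=(0.3697,0.9291)
member 1 (0-2): L=5.3490, (cx,cy)=(1.0000,0.0000)
member 2 (1-2): L=7.4764, (cx,cy)=(0.3415,-0.9399)
member 3 (1-3): L=5.6049, (cx,cy)=(0.9998,-0.0180)
member 4 (2-3): L=7.5682, (cx,cy)=(0.4031,0.9151)
solve A·x = −loads:
  F[0-1] = -2341.7849 N (compression)
  F[0-2] = -555.4450 N (compression)
  F[1-2] = +1299.0835 N (tension)
  F[1-3] = -697.9823 N (compression)
  F[2-3] = -277.4298 N (compression)
  Rx@0 = +1421.2100 N
  Ry@0 = +2175.8693 N
  Ry@2 = -967.1093 N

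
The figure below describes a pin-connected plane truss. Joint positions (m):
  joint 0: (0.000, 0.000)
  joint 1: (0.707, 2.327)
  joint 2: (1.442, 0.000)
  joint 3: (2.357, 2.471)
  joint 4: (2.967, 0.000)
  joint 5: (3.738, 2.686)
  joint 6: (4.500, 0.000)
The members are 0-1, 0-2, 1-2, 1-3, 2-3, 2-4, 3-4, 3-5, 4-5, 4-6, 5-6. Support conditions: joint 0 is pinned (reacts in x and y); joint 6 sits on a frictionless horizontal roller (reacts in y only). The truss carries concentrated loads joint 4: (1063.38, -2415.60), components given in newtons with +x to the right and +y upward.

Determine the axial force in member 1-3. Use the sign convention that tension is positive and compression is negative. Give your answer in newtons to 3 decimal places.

-498.152

N=7 nodes, M=11 members, R=3 reactions → 2N=14, M+R=14
member 0 (0-1): L=2.4320, (cx,cy)=(0.2907,0.9568)
member 1 (0-2): L=1.4420, (cx,cy)=(1.0000,0.0000)
member 2 (1-2): L=2.4403, (cx,cy)=(0.3012,-0.9536)
member 3 (1-3): L=1.6563, (cx,cy)=(0.9962,0.0869)
member 4 (2-3): L=2.6350, (cx,cy)=(0.3473,0.9378)
member 5 (2-4): L=1.5250, (cx,cy)=(1.0000,0.0000)
member 6 (3-4): L=2.5452, (cx,cy)=(0.2397,-0.9709)
member 7 (3-5): L=1.3976, (cx,cy)=(0.9881,0.1538)
member 8 (4-5): L=2.7945, (cx,cy)=(0.2759,0.9612)
member 9 (4-6): L=1.5330, (cx,cy)=(1.0000,0.0000)
member 10 (5-6): L=2.7920, (cx,cy)=(0.2729,-0.9620)
solve A·x = −loads:
  F[0-1] = -860.0575 N (compression)
  F[0-2] = +1313.4017 N (tension)
  F[1-2] = +817.5685 N (tension)
  F[1-3] = -498.1516 N (compression)
  F[2-3] = -831.3367 N (compression)
  F[2-4] = +1848.3291 N (tension)
  F[3-4] = +695.0336 N (tension)
  F[3-5] = -962.9892 N (compression)
  F[4-5] = +1811.1209 N (tension)
  F[4-6] = +451.8341 N (tension)
  F[5-6] = -1655.5366 N (compression)
  Rx@0 = -1063.3800 N
  Ry@0 = +822.9144 N
  Ry@6 = +1592.6856 N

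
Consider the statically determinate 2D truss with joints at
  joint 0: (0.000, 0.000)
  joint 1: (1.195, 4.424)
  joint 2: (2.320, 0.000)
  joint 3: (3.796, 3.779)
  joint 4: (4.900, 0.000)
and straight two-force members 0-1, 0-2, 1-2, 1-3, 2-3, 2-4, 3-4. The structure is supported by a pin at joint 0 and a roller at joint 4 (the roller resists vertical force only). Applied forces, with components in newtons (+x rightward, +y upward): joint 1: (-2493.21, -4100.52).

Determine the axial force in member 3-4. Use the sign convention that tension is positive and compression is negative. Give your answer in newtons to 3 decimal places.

1303.278

N=5 nodes, M=7 members, R=3 reactions → 2N=10, M+R=10
member 0 (0-1): L=4.5826, (cx,cy)=(0.2608,0.9654)
member 1 (0-2): L=2.3200, (cx,cy)=(1.0000,0.0000)
member 2 (1-2): L=4.5648, (cx,cy)=(0.2465,-0.9692)
member 3 (1-3): L=2.6798, (cx,cy)=(0.9706,-0.2407)
member 4 (2-3): L=4.0570, (cx,cy)=(0.3638,0.9315)
member 5 (2-4): L=2.5800, (cx,cy)=(1.0000,0.0000)
member 6 (3-4): L=3.9370, (cx,cy)=(0.2804,-0.9599)
solve A·x = −loads:
  F[0-1] = -5543.3031 N (compression)
  F[0-2] = -1047.6739 N (compression)
  F[1-2] = +1091.5642 N (tension)
  F[1-3] = +802.2412 N (tension)
  F[2-3] = -1135.7244 N (compression)
  F[2-4] = -365.4645 N (compression)
  F[3-4] = +1303.2784 N (tension)
  Rx@0 = +2493.2100 N
  Ry@0 = +5351.5077 N
  Ry@4 = -1250.9877 N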